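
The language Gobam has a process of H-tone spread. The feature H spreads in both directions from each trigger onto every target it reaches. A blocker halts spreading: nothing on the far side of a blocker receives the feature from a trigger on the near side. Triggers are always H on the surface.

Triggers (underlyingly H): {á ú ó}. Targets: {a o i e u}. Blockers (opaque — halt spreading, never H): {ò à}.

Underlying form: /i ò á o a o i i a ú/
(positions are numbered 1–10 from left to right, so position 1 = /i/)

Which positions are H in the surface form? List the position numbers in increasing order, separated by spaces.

From /á/ at 3 rightward: 4 /o/ → H; 5 /a/ → H; 6 /o/ → H; 7 /i/ → H; 8 /i/ → H; 9 /a/ → H; 10 /ú/ is itself a trigger — this domain ends here.
From /á/ at 3 leftward: 2 /ò/ blocks.
From /ú/ at 10 rightward: word edge.
From /ú/ at 10 leftward: 9 /a/ → H; 8 /i/ → H; 7 /i/ → H; 6 /o/ → H; 5 /a/ → H; 4 /o/ → H; 3 /á/ is itself a trigger — this domain ends here.
Target with no active source: position 1 stays [-high tone].

3 4 5 6 7 8 9 10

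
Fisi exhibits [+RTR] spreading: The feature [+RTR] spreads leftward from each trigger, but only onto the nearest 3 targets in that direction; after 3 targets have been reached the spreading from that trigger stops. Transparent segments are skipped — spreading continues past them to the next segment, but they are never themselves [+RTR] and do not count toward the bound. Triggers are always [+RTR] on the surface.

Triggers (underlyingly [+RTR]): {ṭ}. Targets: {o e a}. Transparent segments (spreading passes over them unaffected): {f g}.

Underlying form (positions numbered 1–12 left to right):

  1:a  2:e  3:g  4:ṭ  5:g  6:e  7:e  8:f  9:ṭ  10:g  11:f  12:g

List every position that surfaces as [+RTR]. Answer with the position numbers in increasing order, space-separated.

From /ṭ/ at 4 leftward: 3 /g/ transparent; 2 /e/ → [+RTR]; 1 /a/ → [+RTR]; word edge.
From /ṭ/ at 9 leftward: 8 /f/ transparent; 7 /e/ → [+RTR]; 6 /e/ → [+RTR]; 5 /g/ transparent; 4 /ṭ/ is itself a trigger — this domain ends here.

1 2 4 6 7 9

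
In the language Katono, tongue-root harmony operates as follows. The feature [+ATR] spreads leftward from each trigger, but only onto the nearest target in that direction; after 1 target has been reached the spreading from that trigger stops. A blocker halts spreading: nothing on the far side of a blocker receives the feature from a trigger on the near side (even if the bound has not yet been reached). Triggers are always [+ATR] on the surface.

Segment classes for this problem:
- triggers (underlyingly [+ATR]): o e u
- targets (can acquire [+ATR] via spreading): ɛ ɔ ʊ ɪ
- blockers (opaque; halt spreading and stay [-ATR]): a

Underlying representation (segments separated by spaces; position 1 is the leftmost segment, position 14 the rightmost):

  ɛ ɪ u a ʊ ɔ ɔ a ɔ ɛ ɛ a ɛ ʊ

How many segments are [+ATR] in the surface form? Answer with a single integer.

From /u/ at 3 leftward: 2 /ɪ/ → [+ATR]; bound reached.
Targets with no active source: positions 1 5 6 7 9 10 11 13 14 stay [-ATR].
[+ATR] positions on the surface: 2 3.

2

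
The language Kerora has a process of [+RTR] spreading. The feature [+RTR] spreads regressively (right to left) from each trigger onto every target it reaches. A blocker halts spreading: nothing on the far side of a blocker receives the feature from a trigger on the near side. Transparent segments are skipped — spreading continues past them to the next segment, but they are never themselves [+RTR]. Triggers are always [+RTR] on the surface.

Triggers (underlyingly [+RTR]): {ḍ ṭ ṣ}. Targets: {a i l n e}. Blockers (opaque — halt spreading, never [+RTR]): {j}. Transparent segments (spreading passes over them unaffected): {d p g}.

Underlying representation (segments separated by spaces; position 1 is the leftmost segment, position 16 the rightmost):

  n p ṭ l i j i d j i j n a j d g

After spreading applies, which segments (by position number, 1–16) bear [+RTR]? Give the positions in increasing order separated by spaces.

1 3

From /ṭ/ at 3 leftward: 2 /p/ transparent; 1 /n/ → [+RTR]; word edge.
Targets with no active source: positions 4 5 7 10 12 13 stay [-emphatic].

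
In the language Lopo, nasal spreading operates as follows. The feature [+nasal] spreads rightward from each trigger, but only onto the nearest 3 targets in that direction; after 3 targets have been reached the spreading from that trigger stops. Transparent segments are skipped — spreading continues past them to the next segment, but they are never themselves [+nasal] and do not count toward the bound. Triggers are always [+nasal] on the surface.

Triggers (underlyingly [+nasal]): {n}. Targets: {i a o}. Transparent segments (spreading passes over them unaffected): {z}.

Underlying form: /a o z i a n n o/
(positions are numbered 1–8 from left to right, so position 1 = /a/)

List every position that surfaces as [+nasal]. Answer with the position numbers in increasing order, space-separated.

From /n/ at 6 rightward: 7 /n/ is itself a trigger — this domain ends here.
From /n/ at 7 rightward: 8 /o/ → [+nasal]; word edge.
Targets with no active source: positions 1 2 4 5 stay [-nasal].

6 7 8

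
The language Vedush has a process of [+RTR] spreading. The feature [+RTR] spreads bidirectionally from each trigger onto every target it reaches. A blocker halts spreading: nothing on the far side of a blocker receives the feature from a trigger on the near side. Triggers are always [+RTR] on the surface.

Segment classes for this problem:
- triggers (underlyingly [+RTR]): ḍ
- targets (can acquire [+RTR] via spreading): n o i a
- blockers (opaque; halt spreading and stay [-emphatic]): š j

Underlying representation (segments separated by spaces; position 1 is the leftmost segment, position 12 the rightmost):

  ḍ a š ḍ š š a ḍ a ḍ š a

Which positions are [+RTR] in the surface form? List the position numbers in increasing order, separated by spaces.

1 2 4 7 8 9 10

From /ḍ/ at 1 rightward: 2 /a/ → [+RTR]; 3 /š/ blocks.
From /ḍ/ at 1 leftward: word edge.
From /ḍ/ at 4 rightward: 5 /š/ blocks.
From /ḍ/ at 4 leftward: 3 /š/ blocks.
From /ḍ/ at 8 rightward: 9 /a/ → [+RTR]; 10 /ḍ/ is itself a trigger — this domain ends here.
From /ḍ/ at 8 leftward: 7 /a/ → [+RTR]; 6 /š/ blocks.
From /ḍ/ at 10 rightward: 11 /š/ blocks.
From /ḍ/ at 10 leftward: 9 /a/ → [+RTR]; 8 /ḍ/ is itself a trigger — this domain ends here.
Target with no active source: position 12 stays [-emphatic].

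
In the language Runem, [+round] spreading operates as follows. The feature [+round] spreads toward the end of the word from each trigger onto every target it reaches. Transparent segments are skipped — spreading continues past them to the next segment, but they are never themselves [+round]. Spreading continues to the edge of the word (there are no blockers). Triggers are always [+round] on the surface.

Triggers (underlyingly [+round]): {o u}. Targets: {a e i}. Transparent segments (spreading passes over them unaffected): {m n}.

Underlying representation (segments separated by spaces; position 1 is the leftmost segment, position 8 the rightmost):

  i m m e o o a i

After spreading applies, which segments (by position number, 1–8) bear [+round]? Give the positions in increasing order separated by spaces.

From /o/ at 5 rightward: 6 /o/ is itself a trigger — this domain ends here.
From /o/ at 6 rightward: 7 /a/ → [+round]; 8 /i/ → [+round]; word edge.
Targets with no active source: positions 1 4 stay [-round].

5 6 7 8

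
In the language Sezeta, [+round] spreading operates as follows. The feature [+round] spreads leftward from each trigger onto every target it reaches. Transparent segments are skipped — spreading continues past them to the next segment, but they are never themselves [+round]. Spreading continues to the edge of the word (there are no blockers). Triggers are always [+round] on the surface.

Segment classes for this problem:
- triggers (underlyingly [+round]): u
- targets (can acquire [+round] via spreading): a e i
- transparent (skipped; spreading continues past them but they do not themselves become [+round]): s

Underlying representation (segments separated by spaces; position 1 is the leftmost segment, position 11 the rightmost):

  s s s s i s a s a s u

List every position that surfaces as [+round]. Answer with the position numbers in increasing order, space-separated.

From /u/ at 11 leftward: 10 /s/ transparent; 9 /a/ → [+round]; 8 /s/ transparent; 7 /a/ → [+round]; 6 /s/ transparent; 5 /i/ → [+round]; 4 /s/ transparent; 3 /s/ transparent; 2 /s/ transparent; 1 /s/ transparent; word edge.

5 7 9 11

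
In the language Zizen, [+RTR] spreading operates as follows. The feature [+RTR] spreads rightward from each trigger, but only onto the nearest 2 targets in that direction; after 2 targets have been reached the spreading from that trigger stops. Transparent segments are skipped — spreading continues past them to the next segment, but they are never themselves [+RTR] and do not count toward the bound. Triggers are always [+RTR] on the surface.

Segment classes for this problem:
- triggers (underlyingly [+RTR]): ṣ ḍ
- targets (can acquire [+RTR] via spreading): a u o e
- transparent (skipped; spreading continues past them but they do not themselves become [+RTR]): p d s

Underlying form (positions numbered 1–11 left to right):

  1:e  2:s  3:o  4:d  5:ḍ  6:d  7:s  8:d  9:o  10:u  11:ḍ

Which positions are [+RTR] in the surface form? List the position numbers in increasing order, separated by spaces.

5 9 10 11

From /ḍ/ at 5 rightward: 6 /d/ transparent; 7 /s/ transparent; 8 /d/ transparent; 9 /o/ → [+RTR]; 10 /u/ → [+RTR]; bound reached.
From /ḍ/ at 11 rightward: word edge.
Targets with no active source: positions 1 3 stay [-emphatic].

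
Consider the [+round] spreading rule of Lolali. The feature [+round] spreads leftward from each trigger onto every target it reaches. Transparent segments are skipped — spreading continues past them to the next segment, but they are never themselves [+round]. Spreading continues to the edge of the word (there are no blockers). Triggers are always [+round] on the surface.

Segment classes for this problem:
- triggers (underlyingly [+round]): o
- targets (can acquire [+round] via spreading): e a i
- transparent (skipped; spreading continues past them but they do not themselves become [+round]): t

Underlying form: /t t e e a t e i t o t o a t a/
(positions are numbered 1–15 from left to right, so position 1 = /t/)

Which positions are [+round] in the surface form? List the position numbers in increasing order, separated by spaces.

From /o/ at 10 leftward: 9 /t/ transparent; 8 /i/ → [+round]; 7 /e/ → [+round]; 6 /t/ transparent; 5 /a/ → [+round]; 4 /e/ → [+round]; 3 /e/ → [+round]; 2 /t/ transparent; 1 /t/ transparent; word edge.
From /o/ at 12 leftward: 11 /t/ transparent; 10 /o/ is itself a trigger — this domain ends here.
Targets with no active source: positions 13 15 stay [-round].

3 4 5 7 8 10 12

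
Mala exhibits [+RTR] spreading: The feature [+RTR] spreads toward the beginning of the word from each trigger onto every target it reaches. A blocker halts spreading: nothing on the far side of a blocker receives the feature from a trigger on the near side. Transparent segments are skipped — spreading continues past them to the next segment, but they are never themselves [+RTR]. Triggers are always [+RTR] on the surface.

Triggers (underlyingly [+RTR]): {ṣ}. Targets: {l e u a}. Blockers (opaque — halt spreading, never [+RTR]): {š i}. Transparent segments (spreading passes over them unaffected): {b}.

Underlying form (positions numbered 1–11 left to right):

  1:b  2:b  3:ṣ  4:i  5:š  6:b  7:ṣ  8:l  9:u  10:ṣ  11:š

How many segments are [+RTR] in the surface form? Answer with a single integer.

From /ṣ/ at 3 leftward: 2 /b/ transparent; 1 /b/ transparent; word edge.
From /ṣ/ at 7 leftward: 6 /b/ transparent; 5 /š/ blocks.
From /ṣ/ at 10 leftward: 9 /u/ → [+RTR]; 8 /l/ → [+RTR]; 7 /ṣ/ is itself a trigger — this domain ends here.
[+RTR] positions on the surface: 3 7 8 9 10.

5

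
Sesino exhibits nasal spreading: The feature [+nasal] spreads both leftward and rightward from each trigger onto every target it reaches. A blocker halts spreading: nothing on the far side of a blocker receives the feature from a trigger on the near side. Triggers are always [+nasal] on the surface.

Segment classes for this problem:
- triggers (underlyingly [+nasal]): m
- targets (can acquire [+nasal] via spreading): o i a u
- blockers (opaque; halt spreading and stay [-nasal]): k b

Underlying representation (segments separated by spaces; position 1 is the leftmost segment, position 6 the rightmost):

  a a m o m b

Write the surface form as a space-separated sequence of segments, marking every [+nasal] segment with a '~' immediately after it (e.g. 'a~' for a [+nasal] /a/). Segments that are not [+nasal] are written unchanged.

a~ a~ m~ o~ m~ b

From /m/ at 3 rightward: 4 /o/ → [+nasal]; 5 /m/ is itself a trigger — this domain ends here.
From /m/ at 3 leftward: 2 /a/ → [+nasal]; 1 /a/ → [+nasal]; word edge.
From /m/ at 5 rightward: 6 /b/ blocks.
From /m/ at 5 leftward: 4 /o/ → [+nasal]; 3 /m/ is itself a trigger — this domain ends here.
[+nasal] positions on the surface: 1 2 3 4 5.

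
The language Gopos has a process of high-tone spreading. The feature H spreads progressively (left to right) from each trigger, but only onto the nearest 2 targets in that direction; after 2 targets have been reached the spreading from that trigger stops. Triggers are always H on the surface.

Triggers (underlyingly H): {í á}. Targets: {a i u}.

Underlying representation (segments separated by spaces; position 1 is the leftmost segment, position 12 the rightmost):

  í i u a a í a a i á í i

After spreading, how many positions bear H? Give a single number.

From /í/ at 1 rightward: 2 /i/ → H; 3 /u/ → H; bound reached.
From /í/ at 6 rightward: 7 /a/ → H; 8 /a/ → H; bound reached.
From /á/ at 10 rightward: 11 /í/ is itself a trigger — this domain ends here.
From /í/ at 11 rightward: 12 /i/ → H; word edge.
Targets with no active source: positions 4 5 9 stay [-high tone].
H positions on the surface: 1 2 3 6 7 8 10 11 12.

9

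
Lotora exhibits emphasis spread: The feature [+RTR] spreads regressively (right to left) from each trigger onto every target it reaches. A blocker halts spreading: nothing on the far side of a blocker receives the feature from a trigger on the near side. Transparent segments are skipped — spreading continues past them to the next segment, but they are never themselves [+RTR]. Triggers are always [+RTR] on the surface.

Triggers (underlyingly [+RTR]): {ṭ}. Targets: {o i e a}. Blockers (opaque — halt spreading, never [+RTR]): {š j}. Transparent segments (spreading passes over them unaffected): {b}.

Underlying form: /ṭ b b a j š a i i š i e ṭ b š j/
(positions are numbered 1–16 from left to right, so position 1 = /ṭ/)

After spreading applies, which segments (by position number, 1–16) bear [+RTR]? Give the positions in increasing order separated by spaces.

From /ṭ/ at 1 leftward: word edge.
From /ṭ/ at 13 leftward: 12 /e/ → [+RTR]; 11 /i/ → [+RTR]; 10 /š/ blocks.
Targets with no active source: positions 4 7 8 9 stay [-emphatic].

1 11 12 13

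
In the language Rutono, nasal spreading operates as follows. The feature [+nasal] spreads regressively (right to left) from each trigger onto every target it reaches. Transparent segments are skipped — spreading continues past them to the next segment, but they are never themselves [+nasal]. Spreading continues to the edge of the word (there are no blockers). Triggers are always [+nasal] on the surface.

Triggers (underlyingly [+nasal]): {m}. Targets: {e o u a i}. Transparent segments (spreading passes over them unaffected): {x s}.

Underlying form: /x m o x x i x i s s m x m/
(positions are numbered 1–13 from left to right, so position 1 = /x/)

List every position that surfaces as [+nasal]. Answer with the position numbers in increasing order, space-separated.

From /m/ at 2 leftward: 1 /x/ transparent; word edge.
From /m/ at 11 leftward: 10 /s/ transparent; 9 /s/ transparent; 8 /i/ → [+nasal]; 7 /x/ transparent; 6 /i/ → [+nasal]; 5 /x/ transparent; 4 /x/ transparent; 3 /o/ → [+nasal]; 2 /m/ is itself a trigger — this domain ends here.
From /m/ at 13 leftward: 12 /x/ transparent; 11 /m/ is itself a trigger — this domain ends here.

2 3 6 8 11 13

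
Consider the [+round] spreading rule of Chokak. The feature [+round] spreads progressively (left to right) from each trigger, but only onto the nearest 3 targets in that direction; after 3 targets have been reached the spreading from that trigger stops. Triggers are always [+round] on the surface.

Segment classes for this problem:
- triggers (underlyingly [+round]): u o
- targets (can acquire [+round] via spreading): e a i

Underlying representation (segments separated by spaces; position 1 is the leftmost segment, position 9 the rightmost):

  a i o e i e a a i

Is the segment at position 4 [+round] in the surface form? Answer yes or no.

yes

From /o/ at 3 rightward: 4 /e/ → [+round]; 5 /i/ → [+round]; 6 /e/ → [+round]; bound reached.
Targets with no active source: positions 1 2 7 8 9 stay [-round].
[+round] positions on the surface: 3 4 5 6.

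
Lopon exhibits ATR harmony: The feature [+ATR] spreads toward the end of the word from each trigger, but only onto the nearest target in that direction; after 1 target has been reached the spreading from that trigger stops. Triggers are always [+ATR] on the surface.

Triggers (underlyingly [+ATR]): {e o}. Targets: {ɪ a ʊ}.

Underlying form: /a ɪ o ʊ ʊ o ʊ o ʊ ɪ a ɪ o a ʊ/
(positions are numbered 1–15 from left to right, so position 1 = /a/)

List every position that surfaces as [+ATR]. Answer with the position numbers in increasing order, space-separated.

3 4 6 7 8 9 13 14

From /o/ at 3 rightward: 4 /ʊ/ → [+ATR]; bound reached.
From /o/ at 6 rightward: 7 /ʊ/ → [+ATR]; bound reached.
From /o/ at 8 rightward: 9 /ʊ/ → [+ATR]; bound reached.
From /o/ at 13 rightward: 14 /a/ → [+ATR]; bound reached.
Targets with no active source: positions 1 2 5 10 11 12 15 stay [-ATR].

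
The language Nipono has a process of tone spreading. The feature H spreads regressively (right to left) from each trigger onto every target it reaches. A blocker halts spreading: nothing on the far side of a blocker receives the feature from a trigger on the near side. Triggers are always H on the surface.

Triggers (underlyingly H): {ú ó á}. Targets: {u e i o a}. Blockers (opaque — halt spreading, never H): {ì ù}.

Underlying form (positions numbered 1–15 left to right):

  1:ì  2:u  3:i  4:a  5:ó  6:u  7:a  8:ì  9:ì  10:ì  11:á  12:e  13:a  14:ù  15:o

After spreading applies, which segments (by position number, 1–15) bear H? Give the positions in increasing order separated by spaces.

2 3 4 5 11

From /ó/ at 5 leftward: 4 /a/ → H; 3 /i/ → H; 2 /u/ → H; 1 /ì/ blocks.
From /á/ at 11 leftward: 10 /ì/ blocks.
Targets with no active source: positions 6 7 12 13 15 stay [-high tone].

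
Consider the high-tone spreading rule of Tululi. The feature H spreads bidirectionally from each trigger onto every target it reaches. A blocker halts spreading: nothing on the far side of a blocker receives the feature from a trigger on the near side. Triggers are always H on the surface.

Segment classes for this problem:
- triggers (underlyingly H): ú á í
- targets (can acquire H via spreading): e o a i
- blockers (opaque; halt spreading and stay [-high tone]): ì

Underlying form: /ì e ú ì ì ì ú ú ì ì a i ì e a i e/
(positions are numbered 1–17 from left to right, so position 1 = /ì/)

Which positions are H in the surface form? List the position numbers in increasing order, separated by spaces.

From /ú/ at 3 rightward: 4 /ì/ blocks.
From /ú/ at 3 leftward: 2 /e/ → H; 1 /ì/ blocks.
From /ú/ at 7 rightward: 8 /ú/ is itself a trigger — this domain ends here.
From /ú/ at 7 leftward: 6 /ì/ blocks.
From /ú/ at 8 rightward: 9 /ì/ blocks.
From /ú/ at 8 leftward: 7 /ú/ is itself a trigger — this domain ends here.
Targets with no active source: positions 11 12 14 15 16 17 stay [-high tone].

2 3 7 8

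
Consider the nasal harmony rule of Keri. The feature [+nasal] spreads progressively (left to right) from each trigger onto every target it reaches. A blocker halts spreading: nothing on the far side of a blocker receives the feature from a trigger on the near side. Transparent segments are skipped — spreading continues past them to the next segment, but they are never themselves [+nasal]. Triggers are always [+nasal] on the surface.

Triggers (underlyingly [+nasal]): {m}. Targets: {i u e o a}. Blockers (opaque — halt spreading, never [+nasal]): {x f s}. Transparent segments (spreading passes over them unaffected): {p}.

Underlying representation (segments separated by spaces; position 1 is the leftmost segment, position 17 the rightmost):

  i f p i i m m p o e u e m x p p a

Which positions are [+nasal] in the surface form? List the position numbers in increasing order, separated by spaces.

6 7 9 10 11 12 13

From /m/ at 6 rightward: 7 /m/ is itself a trigger — this domain ends here.
From /m/ at 7 rightward: 8 /p/ transparent; 9 /o/ → [+nasal]; 10 /e/ → [+nasal]; 11 /u/ → [+nasal]; 12 /e/ → [+nasal]; 13 /m/ is itself a trigger — this domain ends here.
From /m/ at 13 rightward: 14 /x/ blocks.
Targets with no active source: positions 1 4 5 17 stay [-nasal].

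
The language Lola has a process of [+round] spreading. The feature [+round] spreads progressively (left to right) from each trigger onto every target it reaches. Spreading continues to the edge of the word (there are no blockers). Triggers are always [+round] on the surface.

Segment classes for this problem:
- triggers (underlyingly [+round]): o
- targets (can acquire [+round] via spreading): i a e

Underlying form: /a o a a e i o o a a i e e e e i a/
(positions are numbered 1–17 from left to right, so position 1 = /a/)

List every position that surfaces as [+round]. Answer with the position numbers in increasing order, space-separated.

From /o/ at 2 rightward: 3 /a/ → [+round]; 4 /a/ → [+round]; 5 /e/ → [+round]; 6 /i/ → [+round]; 7 /o/ is itself a trigger — this domain ends here.
From /o/ at 7 rightward: 8 /o/ is itself a trigger — this domain ends here.
From /o/ at 8 rightward: 9 /a/ → [+round]; 10 /a/ → [+round]; 11 /i/ → [+round]; 12 /e/ → [+round]; 13 /e/ → [+round]; 14 /e/ → [+round]; 15 /e/ → [+round]; 16 /i/ → [+round]; 17 /a/ → [+round]; word edge.
Target with no active source: position 1 stays [-round].

2 3 4 5 6 7 8 9 10 11 12 13 14 15 16 17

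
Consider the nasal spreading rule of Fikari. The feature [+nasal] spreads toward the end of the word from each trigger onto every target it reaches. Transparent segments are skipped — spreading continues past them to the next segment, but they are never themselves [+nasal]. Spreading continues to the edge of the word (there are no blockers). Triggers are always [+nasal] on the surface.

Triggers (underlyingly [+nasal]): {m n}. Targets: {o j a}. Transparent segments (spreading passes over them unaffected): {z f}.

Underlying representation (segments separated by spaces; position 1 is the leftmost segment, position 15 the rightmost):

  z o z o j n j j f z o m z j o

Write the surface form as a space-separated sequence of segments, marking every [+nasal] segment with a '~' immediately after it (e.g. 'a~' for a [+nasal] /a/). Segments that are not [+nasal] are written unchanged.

From /n/ at 6 rightward: 7 /j/ → [+nasal]; 8 /j/ → [+nasal]; 9 /f/ transparent; 10 /z/ transparent; 11 /o/ → [+nasal]; 12 /m/ is itself a trigger — this domain ends here.
From /m/ at 12 rightward: 13 /z/ transparent; 14 /j/ → [+nasal]; 15 /o/ → [+nasal]; word edge.
Targets with no active source: positions 2 4 5 stay [-nasal].
[+nasal] positions on the surface: 6 7 8 11 12 14 15.

z o z o j n~ j~ j~ f z o~ m~ z j~ o~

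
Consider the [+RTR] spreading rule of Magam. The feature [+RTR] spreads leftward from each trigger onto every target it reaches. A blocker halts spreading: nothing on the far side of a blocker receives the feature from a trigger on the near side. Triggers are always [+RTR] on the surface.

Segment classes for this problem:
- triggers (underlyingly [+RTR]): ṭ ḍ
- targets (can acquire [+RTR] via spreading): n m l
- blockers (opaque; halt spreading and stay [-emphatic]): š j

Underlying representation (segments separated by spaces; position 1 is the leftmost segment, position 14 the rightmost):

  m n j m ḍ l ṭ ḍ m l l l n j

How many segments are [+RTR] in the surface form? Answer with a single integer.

From /ḍ/ at 5 leftward: 4 /m/ → [+RTR]; 3 /j/ blocks.
From /ṭ/ at 7 leftward: 6 /l/ → [+RTR]; 5 /ḍ/ is itself a trigger — this domain ends here.
From /ḍ/ at 8 leftward: 7 /ṭ/ is itself a trigger — this domain ends here.
Targets with no active source: positions 1 2 9 10 11 12 13 stay [-emphatic].
[+RTR] positions on the surface: 4 5 6 7 8.

5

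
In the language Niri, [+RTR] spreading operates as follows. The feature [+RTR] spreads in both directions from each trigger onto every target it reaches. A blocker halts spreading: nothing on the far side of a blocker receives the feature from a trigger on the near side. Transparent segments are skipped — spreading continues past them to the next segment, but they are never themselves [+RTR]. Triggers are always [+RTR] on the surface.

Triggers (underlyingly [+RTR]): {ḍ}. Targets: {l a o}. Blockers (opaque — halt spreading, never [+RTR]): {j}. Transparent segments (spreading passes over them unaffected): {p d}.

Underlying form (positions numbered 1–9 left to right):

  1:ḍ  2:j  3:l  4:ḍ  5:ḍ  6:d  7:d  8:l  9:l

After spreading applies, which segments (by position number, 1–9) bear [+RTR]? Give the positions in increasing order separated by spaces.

From /ḍ/ at 1 rightward: 2 /j/ blocks.
From /ḍ/ at 1 leftward: word edge.
From /ḍ/ at 4 rightward: 5 /ḍ/ is itself a trigger — this domain ends here.
From /ḍ/ at 4 leftward: 3 /l/ → [+RTR]; 2 /j/ blocks.
From /ḍ/ at 5 rightward: 6 /d/ transparent; 7 /d/ transparent; 8 /l/ → [+RTR]; 9 /l/ → [+RTR]; word edge.
From /ḍ/ at 5 leftward: 4 /ḍ/ is itself a trigger — this domain ends here.

1 3 4 5 8 9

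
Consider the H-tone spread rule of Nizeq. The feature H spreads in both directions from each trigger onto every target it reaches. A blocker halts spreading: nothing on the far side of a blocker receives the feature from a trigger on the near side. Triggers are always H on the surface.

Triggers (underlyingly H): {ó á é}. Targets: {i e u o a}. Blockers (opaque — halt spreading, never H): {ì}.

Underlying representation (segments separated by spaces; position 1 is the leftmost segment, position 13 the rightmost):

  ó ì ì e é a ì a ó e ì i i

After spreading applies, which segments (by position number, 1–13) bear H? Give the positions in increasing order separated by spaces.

1 4 5 6 8 9 10

From /ó/ at 1 rightward: 2 /ì/ blocks.
From /ó/ at 1 leftward: word edge.
From /é/ at 5 rightward: 6 /a/ → H; 7 /ì/ blocks.
From /é/ at 5 leftward: 4 /e/ → H; 3 /ì/ blocks.
From /ó/ at 9 rightward: 10 /e/ → H; 11 /ì/ blocks.
From /ó/ at 9 leftward: 8 /a/ → H; 7 /ì/ blocks.
Targets with no active source: positions 12 13 stay [-high tone].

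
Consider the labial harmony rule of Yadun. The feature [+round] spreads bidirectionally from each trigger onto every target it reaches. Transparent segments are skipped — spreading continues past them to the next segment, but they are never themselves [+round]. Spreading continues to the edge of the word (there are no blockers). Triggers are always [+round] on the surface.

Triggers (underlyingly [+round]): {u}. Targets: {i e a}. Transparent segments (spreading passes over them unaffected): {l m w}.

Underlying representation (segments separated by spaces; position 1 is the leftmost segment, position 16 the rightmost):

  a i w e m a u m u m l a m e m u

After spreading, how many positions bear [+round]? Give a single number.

From /u/ at 7 rightward: 8 /m/ transparent; 9 /u/ is itself a trigger — this domain ends here.
From /u/ at 7 leftward: 6 /a/ → [+round]; 5 /m/ transparent; 4 /e/ → [+round]; 3 /w/ transparent; 2 /i/ → [+round]; 1 /a/ → [+round]; word edge.
From /u/ at 9 rightward: 10 /m/ transparent; 11 /l/ transparent; 12 /a/ → [+round]; 13 /m/ transparent; 14 /e/ → [+round]; 15 /m/ transparent; 16 /u/ is itself a trigger — this domain ends here.
From /u/ at 9 leftward: 8 /m/ transparent; 7 /u/ is itself a trigger — this domain ends here.
From /u/ at 16 rightward: word edge.
From /u/ at 16 leftward: 15 /m/ transparent; 14 /e/ → [+round]; 13 /m/ transparent; 12 /a/ → [+round]; 11 /l/ transparent; 10 /m/ transparent; 9 /u/ is itself a trigger — this domain ends here.
[+round] positions on the surface: 1 2 4 6 7 9 12 14 16.

9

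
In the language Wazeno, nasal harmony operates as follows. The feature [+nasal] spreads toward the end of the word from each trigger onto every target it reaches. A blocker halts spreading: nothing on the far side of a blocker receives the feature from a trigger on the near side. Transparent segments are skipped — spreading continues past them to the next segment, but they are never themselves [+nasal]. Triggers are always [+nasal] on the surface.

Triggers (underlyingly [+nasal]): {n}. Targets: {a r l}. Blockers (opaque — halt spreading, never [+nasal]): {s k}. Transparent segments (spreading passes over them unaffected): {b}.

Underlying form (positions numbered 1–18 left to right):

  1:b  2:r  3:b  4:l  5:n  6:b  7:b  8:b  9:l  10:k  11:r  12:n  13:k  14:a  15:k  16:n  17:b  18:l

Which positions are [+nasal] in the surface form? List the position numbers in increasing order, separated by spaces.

5 9 12 16 18

From /n/ at 5 rightward: 6 /b/ transparent; 7 /b/ transparent; 8 /b/ transparent; 9 /l/ → [+nasal]; 10 /k/ blocks.
From /n/ at 12 rightward: 13 /k/ blocks.
From /n/ at 16 rightward: 17 /b/ transparent; 18 /l/ → [+nasal]; word edge.
Targets with no active source: positions 2 4 11 14 stay [-nasal].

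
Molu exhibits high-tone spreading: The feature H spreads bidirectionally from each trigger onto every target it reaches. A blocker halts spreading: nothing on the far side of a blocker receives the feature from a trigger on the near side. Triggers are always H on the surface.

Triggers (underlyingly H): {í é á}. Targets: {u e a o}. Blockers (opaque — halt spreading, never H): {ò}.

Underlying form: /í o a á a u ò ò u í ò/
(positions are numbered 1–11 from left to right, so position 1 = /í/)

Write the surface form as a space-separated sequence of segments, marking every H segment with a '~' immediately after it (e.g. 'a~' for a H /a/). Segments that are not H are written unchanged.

From /í/ at 1 rightward: 2 /o/ → H; 3 /a/ → H; 4 /á/ is itself a trigger — this domain ends here.
From /í/ at 1 leftward: word edge.
From /á/ at 4 rightward: 5 /a/ → H; 6 /u/ → H; 7 /ò/ blocks.
From /á/ at 4 leftward: 3 /a/ → H; 2 /o/ → H; 1 /í/ is itself a trigger — this domain ends here.
From /í/ at 10 rightward: 11 /ò/ blocks.
From /í/ at 10 leftward: 9 /u/ → H; 8 /ò/ blocks.
H positions on the surface: 1 2 3 4 5 6 9 10.

í~ o~ a~ á~ a~ u~ ò ò u~ í~ ò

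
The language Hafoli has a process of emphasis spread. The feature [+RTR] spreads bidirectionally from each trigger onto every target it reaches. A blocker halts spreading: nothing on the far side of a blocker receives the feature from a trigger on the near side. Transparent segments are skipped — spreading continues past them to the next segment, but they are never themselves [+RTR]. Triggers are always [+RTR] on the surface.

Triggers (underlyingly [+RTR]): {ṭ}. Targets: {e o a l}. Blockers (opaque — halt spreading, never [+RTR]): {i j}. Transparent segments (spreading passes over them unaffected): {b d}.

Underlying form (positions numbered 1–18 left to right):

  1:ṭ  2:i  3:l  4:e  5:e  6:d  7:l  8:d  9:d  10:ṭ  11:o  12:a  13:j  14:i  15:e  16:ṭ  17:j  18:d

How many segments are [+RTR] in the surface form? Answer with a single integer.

10

From /ṭ/ at 1 rightward: 2 /i/ blocks.
From /ṭ/ at 1 leftward: word edge.
From /ṭ/ at 10 rightward: 11 /o/ → [+RTR]; 12 /a/ → [+RTR]; 13 /j/ blocks.
From /ṭ/ at 10 leftward: 9 /d/ transparent; 8 /d/ transparent; 7 /l/ → [+RTR]; 6 /d/ transparent; 5 /e/ → [+RTR]; 4 /e/ → [+RTR]; 3 /l/ → [+RTR]; 2 /i/ blocks.
From /ṭ/ at 16 rightward: 17 /j/ blocks.
From /ṭ/ at 16 leftward: 15 /e/ → [+RTR]; 14 /i/ blocks.
[+RTR] positions on the surface: 1 3 4 5 7 10 11 12 15 16.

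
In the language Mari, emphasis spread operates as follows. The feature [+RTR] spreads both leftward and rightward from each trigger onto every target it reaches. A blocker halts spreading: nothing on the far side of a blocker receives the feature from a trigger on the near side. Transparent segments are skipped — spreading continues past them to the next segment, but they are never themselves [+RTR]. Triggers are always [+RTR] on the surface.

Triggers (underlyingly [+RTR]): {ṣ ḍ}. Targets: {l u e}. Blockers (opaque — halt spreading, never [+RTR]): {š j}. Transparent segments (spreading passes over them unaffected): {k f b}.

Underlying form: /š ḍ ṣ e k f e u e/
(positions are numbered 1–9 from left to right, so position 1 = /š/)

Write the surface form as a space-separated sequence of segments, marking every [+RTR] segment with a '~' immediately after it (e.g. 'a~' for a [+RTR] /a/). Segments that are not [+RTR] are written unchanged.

š ḍ~ ṣ~ e~ k f e~ u~ e~

From /ḍ/ at 2 rightward: 3 /ṣ/ is itself a trigger — this domain ends here.
From /ḍ/ at 2 leftward: 1 /š/ blocks.
From /ṣ/ at 3 rightward: 4 /e/ → [+RTR]; 5 /k/ transparent; 6 /f/ transparent; 7 /e/ → [+RTR]; 8 /u/ → [+RTR]; 9 /e/ → [+RTR]; word edge.
From /ṣ/ at 3 leftward: 2 /ḍ/ is itself a trigger — this domain ends here.
[+RTR] positions on the surface: 2 3 4 7 8 9.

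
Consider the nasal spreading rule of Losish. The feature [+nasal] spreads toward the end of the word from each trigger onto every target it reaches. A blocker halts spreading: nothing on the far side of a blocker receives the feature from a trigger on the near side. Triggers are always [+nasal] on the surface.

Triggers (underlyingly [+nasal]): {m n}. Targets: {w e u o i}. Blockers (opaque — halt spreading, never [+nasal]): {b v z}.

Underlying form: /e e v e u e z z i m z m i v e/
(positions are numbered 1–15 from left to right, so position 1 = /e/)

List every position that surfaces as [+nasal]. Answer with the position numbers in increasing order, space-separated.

10 12 13

From /m/ at 10 rightward: 11 /z/ blocks.
From /m/ at 12 rightward: 13 /i/ → [+nasal]; 14 /v/ blocks.
Targets with no active source: positions 1 2 4 5 6 9 15 stay [-nasal].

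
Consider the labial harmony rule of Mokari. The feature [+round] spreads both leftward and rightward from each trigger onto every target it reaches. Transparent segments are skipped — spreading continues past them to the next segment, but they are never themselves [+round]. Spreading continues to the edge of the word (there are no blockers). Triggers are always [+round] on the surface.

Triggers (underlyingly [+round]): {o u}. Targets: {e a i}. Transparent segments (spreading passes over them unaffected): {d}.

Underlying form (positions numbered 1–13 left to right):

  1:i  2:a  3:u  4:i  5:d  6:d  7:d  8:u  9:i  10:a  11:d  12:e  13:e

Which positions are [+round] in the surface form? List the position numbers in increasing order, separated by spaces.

1 2 3 4 8 9 10 12 13

From /u/ at 3 rightward: 4 /i/ → [+round]; 5 /d/ transparent; 6 /d/ transparent; 7 /d/ transparent; 8 /u/ is itself a trigger — this domain ends here.
From /u/ at 3 leftward: 2 /a/ → [+round]; 1 /i/ → [+round]; word edge.
From /u/ at 8 rightward: 9 /i/ → [+round]; 10 /a/ → [+round]; 11 /d/ transparent; 12 /e/ → [+round]; 13 /e/ → [+round]; word edge.
From /u/ at 8 leftward: 7 /d/ transparent; 6 /d/ transparent; 5 /d/ transparent; 4 /i/ → [+round]; 3 /u/ is itself a trigger — this domain ends here.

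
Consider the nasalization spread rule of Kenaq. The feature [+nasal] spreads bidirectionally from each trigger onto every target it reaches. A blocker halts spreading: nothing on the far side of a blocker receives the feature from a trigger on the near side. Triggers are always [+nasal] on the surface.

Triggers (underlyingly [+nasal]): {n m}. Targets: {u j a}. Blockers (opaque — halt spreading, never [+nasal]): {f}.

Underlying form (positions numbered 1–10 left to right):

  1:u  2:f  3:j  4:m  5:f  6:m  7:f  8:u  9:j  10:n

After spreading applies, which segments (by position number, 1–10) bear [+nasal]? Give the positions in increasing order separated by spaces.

From /m/ at 4 rightward: 5 /f/ blocks.
From /m/ at 4 leftward: 3 /j/ → [+nasal]; 2 /f/ blocks.
From /m/ at 6 rightward: 7 /f/ blocks.
From /m/ at 6 leftward: 5 /f/ blocks.
From /n/ at 10 rightward: word edge.
From /n/ at 10 leftward: 9 /j/ → [+nasal]; 8 /u/ → [+nasal]; 7 /f/ blocks.
Target with no active source: position 1 stays [-nasal].

3 4 6 8 9 10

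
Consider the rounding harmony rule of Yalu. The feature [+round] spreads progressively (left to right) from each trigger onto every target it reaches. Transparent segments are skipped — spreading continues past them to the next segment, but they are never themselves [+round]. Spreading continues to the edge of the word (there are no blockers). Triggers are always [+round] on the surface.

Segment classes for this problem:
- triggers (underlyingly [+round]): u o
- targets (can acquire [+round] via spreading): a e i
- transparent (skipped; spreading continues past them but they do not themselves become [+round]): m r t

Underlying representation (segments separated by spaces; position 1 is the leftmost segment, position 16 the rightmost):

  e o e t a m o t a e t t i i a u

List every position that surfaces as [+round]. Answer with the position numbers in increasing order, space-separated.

2 3 5 7 9 10 13 14 15 16

From /o/ at 2 rightward: 3 /e/ → [+round]; 4 /t/ transparent; 5 /a/ → [+round]; 6 /m/ transparent; 7 /o/ is itself a trigger — this domain ends here.
From /o/ at 7 rightward: 8 /t/ transparent; 9 /a/ → [+round]; 10 /e/ → [+round]; 11 /t/ transparent; 12 /t/ transparent; 13 /i/ → [+round]; 14 /i/ → [+round]; 15 /a/ → [+round]; 16 /u/ is itself a trigger — this domain ends here.
From /u/ at 16 rightward: word edge.
Target with no active source: position 1 stays [-round].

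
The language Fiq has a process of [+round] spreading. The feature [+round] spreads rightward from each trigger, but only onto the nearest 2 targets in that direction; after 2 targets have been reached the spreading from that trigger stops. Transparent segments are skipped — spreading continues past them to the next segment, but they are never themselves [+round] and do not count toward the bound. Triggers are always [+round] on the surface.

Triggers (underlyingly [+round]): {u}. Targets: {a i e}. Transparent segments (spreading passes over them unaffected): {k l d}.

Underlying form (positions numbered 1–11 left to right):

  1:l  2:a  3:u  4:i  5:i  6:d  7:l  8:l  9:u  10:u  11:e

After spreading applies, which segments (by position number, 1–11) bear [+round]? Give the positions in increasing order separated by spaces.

From /u/ at 3 rightward: 4 /i/ → [+round]; 5 /i/ → [+round]; bound reached.
From /u/ at 9 rightward: 10 /u/ is itself a trigger — this domain ends here.
From /u/ at 10 rightward: 11 /e/ → [+round]; word edge.
Target with no active source: position 2 stays [-round].

3 4 5 9 10 11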